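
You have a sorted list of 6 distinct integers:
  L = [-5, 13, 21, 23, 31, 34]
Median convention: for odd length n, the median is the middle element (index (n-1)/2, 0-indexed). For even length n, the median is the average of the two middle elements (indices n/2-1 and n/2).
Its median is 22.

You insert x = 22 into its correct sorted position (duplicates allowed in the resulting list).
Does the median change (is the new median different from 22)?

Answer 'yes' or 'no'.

Old median = 22
Insert x = 22
New median = 22
Changed? no

Answer: no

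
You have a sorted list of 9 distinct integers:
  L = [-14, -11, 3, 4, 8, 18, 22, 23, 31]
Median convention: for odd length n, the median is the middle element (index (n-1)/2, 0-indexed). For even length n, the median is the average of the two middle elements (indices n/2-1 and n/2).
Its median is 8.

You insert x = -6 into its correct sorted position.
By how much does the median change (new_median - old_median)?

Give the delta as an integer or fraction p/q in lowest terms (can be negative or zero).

Answer: -2

Derivation:
Old median = 8
After inserting x = -6: new sorted = [-14, -11, -6, 3, 4, 8, 18, 22, 23, 31]
New median = 6
Delta = 6 - 8 = -2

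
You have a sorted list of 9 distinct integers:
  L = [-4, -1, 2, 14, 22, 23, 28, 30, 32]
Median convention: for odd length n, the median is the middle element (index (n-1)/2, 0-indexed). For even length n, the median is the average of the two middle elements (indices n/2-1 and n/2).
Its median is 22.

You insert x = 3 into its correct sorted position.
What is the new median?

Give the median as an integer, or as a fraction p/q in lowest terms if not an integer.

Old list (sorted, length 9): [-4, -1, 2, 14, 22, 23, 28, 30, 32]
Old median = 22
Insert x = 3
Old length odd (9). Middle was index 4 = 22.
New length even (10). New median = avg of two middle elements.
x = 3: 3 elements are < x, 6 elements are > x.
New sorted list: [-4, -1, 2, 3, 14, 22, 23, 28, 30, 32]
New median = 18

Answer: 18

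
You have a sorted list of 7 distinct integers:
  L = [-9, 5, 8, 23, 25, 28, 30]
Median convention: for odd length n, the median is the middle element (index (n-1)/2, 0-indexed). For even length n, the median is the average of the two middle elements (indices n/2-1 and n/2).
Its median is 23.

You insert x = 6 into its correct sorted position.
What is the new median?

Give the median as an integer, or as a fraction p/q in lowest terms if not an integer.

Old list (sorted, length 7): [-9, 5, 8, 23, 25, 28, 30]
Old median = 23
Insert x = 6
Old length odd (7). Middle was index 3 = 23.
New length even (8). New median = avg of two middle elements.
x = 6: 2 elements are < x, 5 elements are > x.
New sorted list: [-9, 5, 6, 8, 23, 25, 28, 30]
New median = 31/2

Answer: 31/2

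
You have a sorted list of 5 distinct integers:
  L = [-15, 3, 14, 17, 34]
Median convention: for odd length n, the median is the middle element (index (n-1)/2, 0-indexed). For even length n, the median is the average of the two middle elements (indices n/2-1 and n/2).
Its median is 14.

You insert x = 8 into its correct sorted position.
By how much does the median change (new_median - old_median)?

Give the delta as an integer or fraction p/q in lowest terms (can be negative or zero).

Old median = 14
After inserting x = 8: new sorted = [-15, 3, 8, 14, 17, 34]
New median = 11
Delta = 11 - 14 = -3

Answer: -3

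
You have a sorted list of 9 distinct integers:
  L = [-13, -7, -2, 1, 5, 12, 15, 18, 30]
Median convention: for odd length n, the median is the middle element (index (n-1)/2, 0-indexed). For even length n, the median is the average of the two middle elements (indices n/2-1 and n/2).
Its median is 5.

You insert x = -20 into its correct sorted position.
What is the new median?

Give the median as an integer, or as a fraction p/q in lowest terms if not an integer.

Old list (sorted, length 9): [-13, -7, -2, 1, 5, 12, 15, 18, 30]
Old median = 5
Insert x = -20
Old length odd (9). Middle was index 4 = 5.
New length even (10). New median = avg of two middle elements.
x = -20: 0 elements are < x, 9 elements are > x.
New sorted list: [-20, -13, -7, -2, 1, 5, 12, 15, 18, 30]
New median = 3

Answer: 3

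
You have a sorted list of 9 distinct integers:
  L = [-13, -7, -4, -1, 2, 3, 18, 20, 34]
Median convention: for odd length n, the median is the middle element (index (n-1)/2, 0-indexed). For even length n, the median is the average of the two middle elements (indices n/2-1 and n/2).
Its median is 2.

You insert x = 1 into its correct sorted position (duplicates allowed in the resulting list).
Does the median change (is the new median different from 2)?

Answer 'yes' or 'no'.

Old median = 2
Insert x = 1
New median = 3/2
Changed? yes

Answer: yes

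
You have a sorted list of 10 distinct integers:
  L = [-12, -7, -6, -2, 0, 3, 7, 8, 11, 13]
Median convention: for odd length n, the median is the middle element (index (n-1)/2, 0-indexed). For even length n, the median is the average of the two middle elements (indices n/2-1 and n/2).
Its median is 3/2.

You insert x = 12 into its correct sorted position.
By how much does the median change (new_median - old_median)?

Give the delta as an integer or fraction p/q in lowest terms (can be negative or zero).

Answer: 3/2

Derivation:
Old median = 3/2
After inserting x = 12: new sorted = [-12, -7, -6, -2, 0, 3, 7, 8, 11, 12, 13]
New median = 3
Delta = 3 - 3/2 = 3/2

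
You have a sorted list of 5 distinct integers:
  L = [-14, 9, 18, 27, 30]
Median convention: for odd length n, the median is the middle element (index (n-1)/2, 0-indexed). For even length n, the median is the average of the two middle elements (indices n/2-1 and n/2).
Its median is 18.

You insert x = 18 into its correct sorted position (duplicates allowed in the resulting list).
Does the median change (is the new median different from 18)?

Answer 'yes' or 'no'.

Old median = 18
Insert x = 18
New median = 18
Changed? no

Answer: no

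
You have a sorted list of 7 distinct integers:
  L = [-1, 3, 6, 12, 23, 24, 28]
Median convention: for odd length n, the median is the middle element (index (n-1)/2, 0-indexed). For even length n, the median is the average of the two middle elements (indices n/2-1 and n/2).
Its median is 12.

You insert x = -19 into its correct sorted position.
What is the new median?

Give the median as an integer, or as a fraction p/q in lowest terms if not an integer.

Answer: 9

Derivation:
Old list (sorted, length 7): [-1, 3, 6, 12, 23, 24, 28]
Old median = 12
Insert x = -19
Old length odd (7). Middle was index 3 = 12.
New length even (8). New median = avg of two middle elements.
x = -19: 0 elements are < x, 7 elements are > x.
New sorted list: [-19, -1, 3, 6, 12, 23, 24, 28]
New median = 9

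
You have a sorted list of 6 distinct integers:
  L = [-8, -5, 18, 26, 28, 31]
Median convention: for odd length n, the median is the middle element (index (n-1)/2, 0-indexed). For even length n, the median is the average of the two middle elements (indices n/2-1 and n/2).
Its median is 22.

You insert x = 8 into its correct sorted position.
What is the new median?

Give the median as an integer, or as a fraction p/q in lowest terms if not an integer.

Old list (sorted, length 6): [-8, -5, 18, 26, 28, 31]
Old median = 22
Insert x = 8
Old length even (6). Middle pair: indices 2,3 = 18,26.
New length odd (7). New median = single middle element.
x = 8: 2 elements are < x, 4 elements are > x.
New sorted list: [-8, -5, 8, 18, 26, 28, 31]
New median = 18

Answer: 18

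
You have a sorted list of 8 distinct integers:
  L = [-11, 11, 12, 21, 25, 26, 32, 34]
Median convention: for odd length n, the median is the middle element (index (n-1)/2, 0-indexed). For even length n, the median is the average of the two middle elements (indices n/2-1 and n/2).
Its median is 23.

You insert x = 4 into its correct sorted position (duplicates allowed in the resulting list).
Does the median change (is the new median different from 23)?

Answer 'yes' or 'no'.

Old median = 23
Insert x = 4
New median = 21
Changed? yes

Answer: yes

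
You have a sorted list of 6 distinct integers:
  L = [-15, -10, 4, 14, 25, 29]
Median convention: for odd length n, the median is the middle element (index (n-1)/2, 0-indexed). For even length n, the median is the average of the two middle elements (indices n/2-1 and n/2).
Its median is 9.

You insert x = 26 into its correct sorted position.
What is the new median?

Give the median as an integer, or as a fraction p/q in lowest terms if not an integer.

Answer: 14

Derivation:
Old list (sorted, length 6): [-15, -10, 4, 14, 25, 29]
Old median = 9
Insert x = 26
Old length even (6). Middle pair: indices 2,3 = 4,14.
New length odd (7). New median = single middle element.
x = 26: 5 elements are < x, 1 elements are > x.
New sorted list: [-15, -10, 4, 14, 25, 26, 29]
New median = 14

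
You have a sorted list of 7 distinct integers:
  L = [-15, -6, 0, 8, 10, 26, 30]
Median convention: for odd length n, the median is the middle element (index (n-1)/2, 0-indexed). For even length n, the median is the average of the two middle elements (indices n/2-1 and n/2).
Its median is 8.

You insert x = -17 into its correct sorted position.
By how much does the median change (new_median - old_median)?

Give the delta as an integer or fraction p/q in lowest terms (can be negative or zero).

Answer: -4

Derivation:
Old median = 8
After inserting x = -17: new sorted = [-17, -15, -6, 0, 8, 10, 26, 30]
New median = 4
Delta = 4 - 8 = -4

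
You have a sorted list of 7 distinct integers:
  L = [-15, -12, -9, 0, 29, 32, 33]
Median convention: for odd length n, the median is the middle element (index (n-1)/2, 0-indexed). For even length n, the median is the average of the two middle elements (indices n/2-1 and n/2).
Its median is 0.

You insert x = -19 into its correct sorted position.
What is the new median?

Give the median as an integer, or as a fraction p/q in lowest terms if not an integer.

Answer: -9/2

Derivation:
Old list (sorted, length 7): [-15, -12, -9, 0, 29, 32, 33]
Old median = 0
Insert x = -19
Old length odd (7). Middle was index 3 = 0.
New length even (8). New median = avg of two middle elements.
x = -19: 0 elements are < x, 7 elements are > x.
New sorted list: [-19, -15, -12, -9, 0, 29, 32, 33]
New median = -9/2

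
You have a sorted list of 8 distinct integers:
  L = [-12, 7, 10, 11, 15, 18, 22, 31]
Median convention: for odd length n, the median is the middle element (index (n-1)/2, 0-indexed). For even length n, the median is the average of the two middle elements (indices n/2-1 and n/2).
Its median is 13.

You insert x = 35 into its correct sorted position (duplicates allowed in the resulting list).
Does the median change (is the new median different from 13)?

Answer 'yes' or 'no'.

Old median = 13
Insert x = 35
New median = 15
Changed? yes

Answer: yes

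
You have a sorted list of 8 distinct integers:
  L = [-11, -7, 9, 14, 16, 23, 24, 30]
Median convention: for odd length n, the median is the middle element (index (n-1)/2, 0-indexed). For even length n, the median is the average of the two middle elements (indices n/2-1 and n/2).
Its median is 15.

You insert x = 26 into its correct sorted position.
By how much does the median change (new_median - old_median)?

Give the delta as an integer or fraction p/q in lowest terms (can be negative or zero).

Answer: 1

Derivation:
Old median = 15
After inserting x = 26: new sorted = [-11, -7, 9, 14, 16, 23, 24, 26, 30]
New median = 16
Delta = 16 - 15 = 1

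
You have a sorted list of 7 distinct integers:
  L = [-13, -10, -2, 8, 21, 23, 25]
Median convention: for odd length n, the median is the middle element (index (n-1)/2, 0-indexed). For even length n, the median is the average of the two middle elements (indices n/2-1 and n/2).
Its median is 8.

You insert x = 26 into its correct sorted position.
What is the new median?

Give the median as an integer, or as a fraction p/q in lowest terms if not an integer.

Answer: 29/2

Derivation:
Old list (sorted, length 7): [-13, -10, -2, 8, 21, 23, 25]
Old median = 8
Insert x = 26
Old length odd (7). Middle was index 3 = 8.
New length even (8). New median = avg of two middle elements.
x = 26: 7 elements are < x, 0 elements are > x.
New sorted list: [-13, -10, -2, 8, 21, 23, 25, 26]
New median = 29/2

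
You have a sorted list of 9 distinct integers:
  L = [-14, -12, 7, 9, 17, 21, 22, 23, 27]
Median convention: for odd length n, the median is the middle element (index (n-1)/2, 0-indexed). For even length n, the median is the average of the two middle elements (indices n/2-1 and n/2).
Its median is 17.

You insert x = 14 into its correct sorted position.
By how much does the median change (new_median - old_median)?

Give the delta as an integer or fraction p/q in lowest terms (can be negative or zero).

Answer: -3/2

Derivation:
Old median = 17
After inserting x = 14: new sorted = [-14, -12, 7, 9, 14, 17, 21, 22, 23, 27]
New median = 31/2
Delta = 31/2 - 17 = -3/2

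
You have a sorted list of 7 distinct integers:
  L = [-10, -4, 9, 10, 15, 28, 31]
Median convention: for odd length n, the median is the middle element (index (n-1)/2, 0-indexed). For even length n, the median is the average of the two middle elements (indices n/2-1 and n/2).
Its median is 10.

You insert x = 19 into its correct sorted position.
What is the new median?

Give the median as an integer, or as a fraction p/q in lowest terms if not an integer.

Old list (sorted, length 7): [-10, -4, 9, 10, 15, 28, 31]
Old median = 10
Insert x = 19
Old length odd (7). Middle was index 3 = 10.
New length even (8). New median = avg of two middle elements.
x = 19: 5 elements are < x, 2 elements are > x.
New sorted list: [-10, -4, 9, 10, 15, 19, 28, 31]
New median = 25/2

Answer: 25/2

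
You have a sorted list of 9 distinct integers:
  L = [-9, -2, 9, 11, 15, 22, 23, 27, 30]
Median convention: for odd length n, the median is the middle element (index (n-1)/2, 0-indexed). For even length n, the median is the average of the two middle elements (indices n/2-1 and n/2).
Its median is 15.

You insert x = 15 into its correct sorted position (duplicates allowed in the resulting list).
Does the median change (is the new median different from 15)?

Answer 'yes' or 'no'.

Old median = 15
Insert x = 15
New median = 15
Changed? no

Answer: no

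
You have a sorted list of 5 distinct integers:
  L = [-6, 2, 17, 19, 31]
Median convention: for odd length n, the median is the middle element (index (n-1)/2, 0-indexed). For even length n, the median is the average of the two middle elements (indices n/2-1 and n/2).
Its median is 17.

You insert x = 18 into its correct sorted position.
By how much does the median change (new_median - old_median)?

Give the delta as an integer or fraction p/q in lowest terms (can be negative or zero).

Answer: 1/2

Derivation:
Old median = 17
After inserting x = 18: new sorted = [-6, 2, 17, 18, 19, 31]
New median = 35/2
Delta = 35/2 - 17 = 1/2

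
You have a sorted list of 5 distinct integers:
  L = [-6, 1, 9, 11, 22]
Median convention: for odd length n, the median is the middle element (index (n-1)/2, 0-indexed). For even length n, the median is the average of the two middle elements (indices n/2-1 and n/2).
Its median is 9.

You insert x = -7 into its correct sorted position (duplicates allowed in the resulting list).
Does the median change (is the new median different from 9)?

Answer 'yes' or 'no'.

Answer: yes

Derivation:
Old median = 9
Insert x = -7
New median = 5
Changed? yes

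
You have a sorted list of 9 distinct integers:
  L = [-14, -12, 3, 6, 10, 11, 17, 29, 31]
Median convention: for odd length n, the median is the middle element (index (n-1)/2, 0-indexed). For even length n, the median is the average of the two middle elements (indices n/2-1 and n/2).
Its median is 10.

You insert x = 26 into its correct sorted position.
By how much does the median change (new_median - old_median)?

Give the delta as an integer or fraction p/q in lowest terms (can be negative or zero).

Answer: 1/2

Derivation:
Old median = 10
After inserting x = 26: new sorted = [-14, -12, 3, 6, 10, 11, 17, 26, 29, 31]
New median = 21/2
Delta = 21/2 - 10 = 1/2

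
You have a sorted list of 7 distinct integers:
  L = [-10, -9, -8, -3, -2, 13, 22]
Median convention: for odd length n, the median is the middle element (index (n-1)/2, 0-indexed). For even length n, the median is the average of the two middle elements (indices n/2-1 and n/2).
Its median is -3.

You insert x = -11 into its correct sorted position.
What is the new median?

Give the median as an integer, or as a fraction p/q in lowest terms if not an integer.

Answer: -11/2

Derivation:
Old list (sorted, length 7): [-10, -9, -8, -3, -2, 13, 22]
Old median = -3
Insert x = -11
Old length odd (7). Middle was index 3 = -3.
New length even (8). New median = avg of two middle elements.
x = -11: 0 elements are < x, 7 elements are > x.
New sorted list: [-11, -10, -9, -8, -3, -2, 13, 22]
New median = -11/2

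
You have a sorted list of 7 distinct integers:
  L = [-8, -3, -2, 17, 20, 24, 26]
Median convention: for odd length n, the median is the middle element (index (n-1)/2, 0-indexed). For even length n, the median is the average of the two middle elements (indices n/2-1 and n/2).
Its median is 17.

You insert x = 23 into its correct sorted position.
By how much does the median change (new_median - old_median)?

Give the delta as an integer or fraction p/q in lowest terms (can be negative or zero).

Old median = 17
After inserting x = 23: new sorted = [-8, -3, -2, 17, 20, 23, 24, 26]
New median = 37/2
Delta = 37/2 - 17 = 3/2

Answer: 3/2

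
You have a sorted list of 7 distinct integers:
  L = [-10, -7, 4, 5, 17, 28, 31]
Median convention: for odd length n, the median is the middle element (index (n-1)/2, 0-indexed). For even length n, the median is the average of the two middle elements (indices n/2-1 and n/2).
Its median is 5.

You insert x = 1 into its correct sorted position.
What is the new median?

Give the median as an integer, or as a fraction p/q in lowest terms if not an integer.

Answer: 9/2

Derivation:
Old list (sorted, length 7): [-10, -7, 4, 5, 17, 28, 31]
Old median = 5
Insert x = 1
Old length odd (7). Middle was index 3 = 5.
New length even (8). New median = avg of two middle elements.
x = 1: 2 elements are < x, 5 elements are > x.
New sorted list: [-10, -7, 1, 4, 5, 17, 28, 31]
New median = 9/2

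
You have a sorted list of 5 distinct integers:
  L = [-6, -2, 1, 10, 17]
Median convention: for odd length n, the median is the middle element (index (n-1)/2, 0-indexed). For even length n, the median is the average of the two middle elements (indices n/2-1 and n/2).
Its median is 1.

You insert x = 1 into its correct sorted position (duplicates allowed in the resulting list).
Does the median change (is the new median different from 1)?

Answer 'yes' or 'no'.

Answer: no

Derivation:
Old median = 1
Insert x = 1
New median = 1
Changed? no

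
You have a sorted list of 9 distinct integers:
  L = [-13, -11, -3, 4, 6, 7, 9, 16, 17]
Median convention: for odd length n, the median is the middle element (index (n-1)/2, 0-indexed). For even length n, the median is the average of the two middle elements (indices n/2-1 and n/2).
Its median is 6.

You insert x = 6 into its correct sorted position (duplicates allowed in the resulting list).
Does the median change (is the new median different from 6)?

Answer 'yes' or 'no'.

Answer: no

Derivation:
Old median = 6
Insert x = 6
New median = 6
Changed? no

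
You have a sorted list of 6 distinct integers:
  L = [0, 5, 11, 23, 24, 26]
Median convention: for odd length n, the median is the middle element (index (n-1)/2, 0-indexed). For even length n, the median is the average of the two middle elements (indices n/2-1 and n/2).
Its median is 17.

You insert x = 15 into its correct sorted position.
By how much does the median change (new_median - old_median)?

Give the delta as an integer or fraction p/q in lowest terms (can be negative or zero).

Answer: -2

Derivation:
Old median = 17
After inserting x = 15: new sorted = [0, 5, 11, 15, 23, 24, 26]
New median = 15
Delta = 15 - 17 = -2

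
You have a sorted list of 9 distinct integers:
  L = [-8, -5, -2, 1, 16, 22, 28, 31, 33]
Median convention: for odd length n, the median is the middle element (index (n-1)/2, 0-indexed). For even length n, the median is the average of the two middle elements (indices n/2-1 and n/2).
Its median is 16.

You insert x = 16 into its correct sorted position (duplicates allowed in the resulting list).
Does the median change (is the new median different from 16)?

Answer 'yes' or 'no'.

Answer: no

Derivation:
Old median = 16
Insert x = 16
New median = 16
Changed? no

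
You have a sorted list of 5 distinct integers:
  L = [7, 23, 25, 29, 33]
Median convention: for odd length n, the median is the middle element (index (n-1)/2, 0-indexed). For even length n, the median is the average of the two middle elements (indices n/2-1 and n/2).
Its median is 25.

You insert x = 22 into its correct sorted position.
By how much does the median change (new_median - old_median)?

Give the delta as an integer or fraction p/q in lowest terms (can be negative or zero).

Old median = 25
After inserting x = 22: new sorted = [7, 22, 23, 25, 29, 33]
New median = 24
Delta = 24 - 25 = -1

Answer: -1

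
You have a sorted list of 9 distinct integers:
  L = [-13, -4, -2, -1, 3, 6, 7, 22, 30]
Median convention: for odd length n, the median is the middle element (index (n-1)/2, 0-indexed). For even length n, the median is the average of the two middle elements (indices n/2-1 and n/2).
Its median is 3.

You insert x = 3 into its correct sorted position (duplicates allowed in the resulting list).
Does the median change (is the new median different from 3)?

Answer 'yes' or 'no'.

Old median = 3
Insert x = 3
New median = 3
Changed? no

Answer: no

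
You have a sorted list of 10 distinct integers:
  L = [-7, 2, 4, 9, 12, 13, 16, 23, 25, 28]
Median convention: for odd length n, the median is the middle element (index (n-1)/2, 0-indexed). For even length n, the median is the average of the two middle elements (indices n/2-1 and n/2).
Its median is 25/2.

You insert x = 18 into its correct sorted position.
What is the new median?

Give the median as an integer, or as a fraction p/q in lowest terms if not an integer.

Old list (sorted, length 10): [-7, 2, 4, 9, 12, 13, 16, 23, 25, 28]
Old median = 25/2
Insert x = 18
Old length even (10). Middle pair: indices 4,5 = 12,13.
New length odd (11). New median = single middle element.
x = 18: 7 elements are < x, 3 elements are > x.
New sorted list: [-7, 2, 4, 9, 12, 13, 16, 18, 23, 25, 28]
New median = 13

Answer: 13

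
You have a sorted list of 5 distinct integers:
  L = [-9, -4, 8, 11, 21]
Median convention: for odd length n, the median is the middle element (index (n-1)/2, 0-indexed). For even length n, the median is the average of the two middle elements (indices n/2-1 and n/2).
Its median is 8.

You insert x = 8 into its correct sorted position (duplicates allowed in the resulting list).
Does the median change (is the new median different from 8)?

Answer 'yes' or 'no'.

Old median = 8
Insert x = 8
New median = 8
Changed? no

Answer: no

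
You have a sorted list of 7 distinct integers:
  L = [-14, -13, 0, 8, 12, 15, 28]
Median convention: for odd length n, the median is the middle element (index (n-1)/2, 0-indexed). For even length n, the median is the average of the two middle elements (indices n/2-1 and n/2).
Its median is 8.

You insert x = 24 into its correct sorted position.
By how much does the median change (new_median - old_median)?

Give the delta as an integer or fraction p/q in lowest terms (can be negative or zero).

Old median = 8
After inserting x = 24: new sorted = [-14, -13, 0, 8, 12, 15, 24, 28]
New median = 10
Delta = 10 - 8 = 2

Answer: 2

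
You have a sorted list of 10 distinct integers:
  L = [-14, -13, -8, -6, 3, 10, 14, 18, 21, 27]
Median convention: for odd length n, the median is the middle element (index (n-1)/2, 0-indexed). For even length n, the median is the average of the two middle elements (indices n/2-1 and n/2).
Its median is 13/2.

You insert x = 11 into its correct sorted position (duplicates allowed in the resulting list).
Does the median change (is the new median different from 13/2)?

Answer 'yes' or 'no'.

Old median = 13/2
Insert x = 11
New median = 10
Changed? yes

Answer: yes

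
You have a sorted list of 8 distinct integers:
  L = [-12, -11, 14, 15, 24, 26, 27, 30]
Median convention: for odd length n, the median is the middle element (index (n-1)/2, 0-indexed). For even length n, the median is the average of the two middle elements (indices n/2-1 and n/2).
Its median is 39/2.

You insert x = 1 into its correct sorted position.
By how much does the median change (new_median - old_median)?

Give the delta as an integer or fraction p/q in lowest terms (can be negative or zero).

Old median = 39/2
After inserting x = 1: new sorted = [-12, -11, 1, 14, 15, 24, 26, 27, 30]
New median = 15
Delta = 15 - 39/2 = -9/2

Answer: -9/2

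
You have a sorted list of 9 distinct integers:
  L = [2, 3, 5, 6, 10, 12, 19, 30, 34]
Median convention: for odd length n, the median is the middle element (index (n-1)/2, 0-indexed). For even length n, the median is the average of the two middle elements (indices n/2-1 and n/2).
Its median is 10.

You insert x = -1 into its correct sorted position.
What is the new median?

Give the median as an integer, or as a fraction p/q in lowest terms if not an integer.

Answer: 8

Derivation:
Old list (sorted, length 9): [2, 3, 5, 6, 10, 12, 19, 30, 34]
Old median = 10
Insert x = -1
Old length odd (9). Middle was index 4 = 10.
New length even (10). New median = avg of two middle elements.
x = -1: 0 elements are < x, 9 elements are > x.
New sorted list: [-1, 2, 3, 5, 6, 10, 12, 19, 30, 34]
New median = 8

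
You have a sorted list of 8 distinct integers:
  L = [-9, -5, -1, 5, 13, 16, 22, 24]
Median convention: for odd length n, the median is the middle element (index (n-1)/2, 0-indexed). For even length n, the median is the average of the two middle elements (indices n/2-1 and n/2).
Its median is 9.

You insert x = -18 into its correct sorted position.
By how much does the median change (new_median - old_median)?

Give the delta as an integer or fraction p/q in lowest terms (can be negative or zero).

Old median = 9
After inserting x = -18: new sorted = [-18, -9, -5, -1, 5, 13, 16, 22, 24]
New median = 5
Delta = 5 - 9 = -4

Answer: -4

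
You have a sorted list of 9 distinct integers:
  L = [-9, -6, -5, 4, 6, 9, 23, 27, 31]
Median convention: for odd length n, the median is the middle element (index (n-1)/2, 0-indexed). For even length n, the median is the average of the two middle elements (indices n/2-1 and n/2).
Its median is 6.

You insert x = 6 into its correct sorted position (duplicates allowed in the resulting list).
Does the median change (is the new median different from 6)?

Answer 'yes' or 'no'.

Old median = 6
Insert x = 6
New median = 6
Changed? no

Answer: no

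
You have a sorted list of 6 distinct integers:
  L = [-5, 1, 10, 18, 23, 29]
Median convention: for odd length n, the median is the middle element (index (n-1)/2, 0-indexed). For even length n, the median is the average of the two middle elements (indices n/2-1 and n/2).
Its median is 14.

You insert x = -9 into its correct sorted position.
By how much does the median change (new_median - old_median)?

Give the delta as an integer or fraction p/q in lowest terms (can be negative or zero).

Old median = 14
After inserting x = -9: new sorted = [-9, -5, 1, 10, 18, 23, 29]
New median = 10
Delta = 10 - 14 = -4

Answer: -4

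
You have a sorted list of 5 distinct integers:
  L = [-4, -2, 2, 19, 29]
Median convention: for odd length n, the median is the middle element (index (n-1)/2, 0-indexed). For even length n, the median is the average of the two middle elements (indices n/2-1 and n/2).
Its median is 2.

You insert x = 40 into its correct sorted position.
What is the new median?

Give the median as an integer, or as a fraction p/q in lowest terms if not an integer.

Old list (sorted, length 5): [-4, -2, 2, 19, 29]
Old median = 2
Insert x = 40
Old length odd (5). Middle was index 2 = 2.
New length even (6). New median = avg of two middle elements.
x = 40: 5 elements are < x, 0 elements are > x.
New sorted list: [-4, -2, 2, 19, 29, 40]
New median = 21/2

Answer: 21/2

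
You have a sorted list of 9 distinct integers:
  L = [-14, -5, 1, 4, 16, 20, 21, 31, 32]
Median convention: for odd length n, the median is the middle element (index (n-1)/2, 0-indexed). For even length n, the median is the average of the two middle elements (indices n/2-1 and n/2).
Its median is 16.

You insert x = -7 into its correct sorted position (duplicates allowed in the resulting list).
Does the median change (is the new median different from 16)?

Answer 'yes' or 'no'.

Old median = 16
Insert x = -7
New median = 10
Changed? yes

Answer: yes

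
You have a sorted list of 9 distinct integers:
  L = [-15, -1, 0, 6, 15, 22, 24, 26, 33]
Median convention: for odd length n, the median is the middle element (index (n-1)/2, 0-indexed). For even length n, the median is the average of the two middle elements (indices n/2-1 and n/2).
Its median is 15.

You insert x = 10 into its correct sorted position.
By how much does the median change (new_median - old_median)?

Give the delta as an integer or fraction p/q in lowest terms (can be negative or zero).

Old median = 15
After inserting x = 10: new sorted = [-15, -1, 0, 6, 10, 15, 22, 24, 26, 33]
New median = 25/2
Delta = 25/2 - 15 = -5/2

Answer: -5/2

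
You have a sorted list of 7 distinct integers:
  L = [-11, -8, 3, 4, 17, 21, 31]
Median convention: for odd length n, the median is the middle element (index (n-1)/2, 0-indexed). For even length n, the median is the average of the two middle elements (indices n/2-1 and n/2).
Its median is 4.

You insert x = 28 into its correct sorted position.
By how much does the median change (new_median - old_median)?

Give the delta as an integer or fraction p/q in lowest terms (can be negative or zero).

Old median = 4
After inserting x = 28: new sorted = [-11, -8, 3, 4, 17, 21, 28, 31]
New median = 21/2
Delta = 21/2 - 4 = 13/2

Answer: 13/2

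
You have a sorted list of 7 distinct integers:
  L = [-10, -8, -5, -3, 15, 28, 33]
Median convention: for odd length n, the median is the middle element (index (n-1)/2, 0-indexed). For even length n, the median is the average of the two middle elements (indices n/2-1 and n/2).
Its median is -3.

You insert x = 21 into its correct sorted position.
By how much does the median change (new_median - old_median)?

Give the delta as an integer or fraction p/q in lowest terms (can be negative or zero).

Old median = -3
After inserting x = 21: new sorted = [-10, -8, -5, -3, 15, 21, 28, 33]
New median = 6
Delta = 6 - -3 = 9

Answer: 9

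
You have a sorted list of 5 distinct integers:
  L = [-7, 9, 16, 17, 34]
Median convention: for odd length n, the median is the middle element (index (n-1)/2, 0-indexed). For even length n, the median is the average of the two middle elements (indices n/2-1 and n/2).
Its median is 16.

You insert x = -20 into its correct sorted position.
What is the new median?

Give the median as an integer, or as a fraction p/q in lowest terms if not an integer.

Answer: 25/2

Derivation:
Old list (sorted, length 5): [-7, 9, 16, 17, 34]
Old median = 16
Insert x = -20
Old length odd (5). Middle was index 2 = 16.
New length even (6). New median = avg of two middle elements.
x = -20: 0 elements are < x, 5 elements are > x.
New sorted list: [-20, -7, 9, 16, 17, 34]
New median = 25/2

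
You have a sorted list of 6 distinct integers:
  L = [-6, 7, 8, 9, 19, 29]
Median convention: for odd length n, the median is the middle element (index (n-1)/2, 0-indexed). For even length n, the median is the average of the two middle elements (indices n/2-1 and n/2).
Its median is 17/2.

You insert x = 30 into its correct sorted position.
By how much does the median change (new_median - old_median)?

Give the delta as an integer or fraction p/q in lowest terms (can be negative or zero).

Old median = 17/2
After inserting x = 30: new sorted = [-6, 7, 8, 9, 19, 29, 30]
New median = 9
Delta = 9 - 17/2 = 1/2

Answer: 1/2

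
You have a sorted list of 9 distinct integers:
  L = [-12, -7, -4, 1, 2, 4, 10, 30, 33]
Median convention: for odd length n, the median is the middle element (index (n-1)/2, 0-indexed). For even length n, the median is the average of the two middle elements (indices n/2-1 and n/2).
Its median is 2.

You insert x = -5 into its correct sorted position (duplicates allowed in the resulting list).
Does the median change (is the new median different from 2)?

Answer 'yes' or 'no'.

Old median = 2
Insert x = -5
New median = 3/2
Changed? yes

Answer: yes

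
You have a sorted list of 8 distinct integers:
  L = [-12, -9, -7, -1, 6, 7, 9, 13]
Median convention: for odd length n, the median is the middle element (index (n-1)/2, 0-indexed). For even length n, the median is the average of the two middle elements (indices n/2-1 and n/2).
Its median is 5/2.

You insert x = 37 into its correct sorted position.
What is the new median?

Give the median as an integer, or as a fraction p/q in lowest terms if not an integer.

Old list (sorted, length 8): [-12, -9, -7, -1, 6, 7, 9, 13]
Old median = 5/2
Insert x = 37
Old length even (8). Middle pair: indices 3,4 = -1,6.
New length odd (9). New median = single middle element.
x = 37: 8 elements are < x, 0 elements are > x.
New sorted list: [-12, -9, -7, -1, 6, 7, 9, 13, 37]
New median = 6

Answer: 6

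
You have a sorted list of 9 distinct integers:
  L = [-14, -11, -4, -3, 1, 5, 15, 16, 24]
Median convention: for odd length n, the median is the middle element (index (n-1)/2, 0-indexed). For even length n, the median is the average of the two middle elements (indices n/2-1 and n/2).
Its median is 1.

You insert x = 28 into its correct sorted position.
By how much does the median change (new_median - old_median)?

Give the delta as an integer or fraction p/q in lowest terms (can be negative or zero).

Answer: 2

Derivation:
Old median = 1
After inserting x = 28: new sorted = [-14, -11, -4, -3, 1, 5, 15, 16, 24, 28]
New median = 3
Delta = 3 - 1 = 2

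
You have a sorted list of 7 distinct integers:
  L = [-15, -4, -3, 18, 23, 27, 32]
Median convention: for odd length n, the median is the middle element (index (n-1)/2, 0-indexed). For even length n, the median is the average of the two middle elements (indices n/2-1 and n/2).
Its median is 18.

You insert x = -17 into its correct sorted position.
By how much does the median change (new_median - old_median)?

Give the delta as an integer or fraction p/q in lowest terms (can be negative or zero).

Answer: -21/2

Derivation:
Old median = 18
After inserting x = -17: new sorted = [-17, -15, -4, -3, 18, 23, 27, 32]
New median = 15/2
Delta = 15/2 - 18 = -21/2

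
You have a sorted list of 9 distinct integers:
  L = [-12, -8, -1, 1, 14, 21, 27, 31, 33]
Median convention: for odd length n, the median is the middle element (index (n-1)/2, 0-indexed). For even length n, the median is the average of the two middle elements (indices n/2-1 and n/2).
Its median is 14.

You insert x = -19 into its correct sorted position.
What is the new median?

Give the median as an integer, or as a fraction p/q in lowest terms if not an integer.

Answer: 15/2

Derivation:
Old list (sorted, length 9): [-12, -8, -1, 1, 14, 21, 27, 31, 33]
Old median = 14
Insert x = -19
Old length odd (9). Middle was index 4 = 14.
New length even (10). New median = avg of two middle elements.
x = -19: 0 elements are < x, 9 elements are > x.
New sorted list: [-19, -12, -8, -1, 1, 14, 21, 27, 31, 33]
New median = 15/2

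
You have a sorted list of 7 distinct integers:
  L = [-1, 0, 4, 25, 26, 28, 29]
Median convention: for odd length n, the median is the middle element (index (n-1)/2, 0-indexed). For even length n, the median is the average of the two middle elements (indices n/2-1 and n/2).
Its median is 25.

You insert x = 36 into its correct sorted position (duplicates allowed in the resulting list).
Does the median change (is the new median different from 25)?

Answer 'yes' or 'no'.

Answer: yes

Derivation:
Old median = 25
Insert x = 36
New median = 51/2
Changed? yes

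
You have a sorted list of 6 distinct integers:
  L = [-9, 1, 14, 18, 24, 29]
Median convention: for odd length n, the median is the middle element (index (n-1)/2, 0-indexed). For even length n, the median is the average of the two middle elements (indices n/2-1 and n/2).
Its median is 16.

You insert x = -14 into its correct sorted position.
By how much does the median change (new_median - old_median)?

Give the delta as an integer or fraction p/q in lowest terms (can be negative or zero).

Answer: -2

Derivation:
Old median = 16
After inserting x = -14: new sorted = [-14, -9, 1, 14, 18, 24, 29]
New median = 14
Delta = 14 - 16 = -2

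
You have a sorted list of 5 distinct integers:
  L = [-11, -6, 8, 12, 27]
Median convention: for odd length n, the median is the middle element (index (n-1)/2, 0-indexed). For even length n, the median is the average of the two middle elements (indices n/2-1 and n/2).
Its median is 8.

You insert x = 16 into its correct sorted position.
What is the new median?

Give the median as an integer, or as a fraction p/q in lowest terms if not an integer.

Old list (sorted, length 5): [-11, -6, 8, 12, 27]
Old median = 8
Insert x = 16
Old length odd (5). Middle was index 2 = 8.
New length even (6). New median = avg of two middle elements.
x = 16: 4 elements are < x, 1 elements are > x.
New sorted list: [-11, -6, 8, 12, 16, 27]
New median = 10

Answer: 10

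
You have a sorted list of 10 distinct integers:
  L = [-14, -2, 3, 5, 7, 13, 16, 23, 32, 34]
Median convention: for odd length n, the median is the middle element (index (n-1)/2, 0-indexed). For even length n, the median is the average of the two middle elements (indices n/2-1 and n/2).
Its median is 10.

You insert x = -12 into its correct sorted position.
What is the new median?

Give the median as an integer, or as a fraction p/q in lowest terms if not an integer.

Answer: 7

Derivation:
Old list (sorted, length 10): [-14, -2, 3, 5, 7, 13, 16, 23, 32, 34]
Old median = 10
Insert x = -12
Old length even (10). Middle pair: indices 4,5 = 7,13.
New length odd (11). New median = single middle element.
x = -12: 1 elements are < x, 9 elements are > x.
New sorted list: [-14, -12, -2, 3, 5, 7, 13, 16, 23, 32, 34]
New median = 7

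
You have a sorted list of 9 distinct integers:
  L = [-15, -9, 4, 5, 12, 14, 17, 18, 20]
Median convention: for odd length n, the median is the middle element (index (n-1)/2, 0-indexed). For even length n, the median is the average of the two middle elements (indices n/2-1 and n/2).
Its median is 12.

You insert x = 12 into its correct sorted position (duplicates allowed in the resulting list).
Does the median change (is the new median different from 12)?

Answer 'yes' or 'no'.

Answer: no

Derivation:
Old median = 12
Insert x = 12
New median = 12
Changed? no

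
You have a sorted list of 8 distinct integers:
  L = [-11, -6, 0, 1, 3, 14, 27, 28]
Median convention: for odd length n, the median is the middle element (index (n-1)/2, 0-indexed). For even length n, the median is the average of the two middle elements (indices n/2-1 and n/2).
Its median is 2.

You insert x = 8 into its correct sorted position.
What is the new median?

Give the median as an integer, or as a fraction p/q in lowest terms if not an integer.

Answer: 3

Derivation:
Old list (sorted, length 8): [-11, -6, 0, 1, 3, 14, 27, 28]
Old median = 2
Insert x = 8
Old length even (8). Middle pair: indices 3,4 = 1,3.
New length odd (9). New median = single middle element.
x = 8: 5 elements are < x, 3 elements are > x.
New sorted list: [-11, -6, 0, 1, 3, 8, 14, 27, 28]
New median = 3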